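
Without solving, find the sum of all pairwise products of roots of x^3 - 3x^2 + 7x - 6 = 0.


By Vieta's formulas for x^3 + bx^2 + cx + d = 0:
  r1 + r2 + r3 = -b/a = 3
  r1*r2 + r1*r3 + r2*r3 = c/a = 7
  r1*r2*r3 = -d/a = 6


Sum of pairwise products = 7


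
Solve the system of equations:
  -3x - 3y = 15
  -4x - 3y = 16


Using Cramer's rule:
Determinant D = (-3)(-3) - (-4)(-3) = 9 - 12 = -3
Dx = (15)(-3) - (16)(-3) = -45 + 48 = 3
Dy = (-3)(16) - (-4)(15) = -48 + 60 = 12
x = Dx/D = 3/-3 = -1
y = Dy/D = 12/-3 = -4

x = -1, y = -4


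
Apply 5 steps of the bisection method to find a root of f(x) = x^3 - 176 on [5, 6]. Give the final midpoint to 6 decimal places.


f(x) = x^3 - 176
f(5) = -51 < 0
f(6) = 40 > 0

Step 1: midpoint = (5.000000 + 6.000000)/2 = 5.500000
  f(5.500000) = -9.625000
  f(mid) < 0, so root is in [5.500000, 6.000000]

Step 2: midpoint = (5.500000 + 6.000000)/2 = 5.750000
  f(5.750000) = 14.109375
  f(mid) > 0, so root is in [5.500000, 5.750000]

Step 3: midpoint = (5.500000 + 5.750000)/2 = 5.625000
  f(5.625000) = 1.978516
  f(mid) > 0, so root is in [5.500000, 5.625000]

Step 4: midpoint = (5.500000 + 5.625000)/2 = 5.562500
  f(5.562500) = -3.888428
  f(mid) < 0, so root is in [5.562500, 5.625000]

Step 5: midpoint = (5.562500 + 5.625000)/2 = 5.593750
  f(5.593750) = -0.971344
  f(mid) < 0, so root is in [5.593750, 5.625000]

midpoint = 5.593750


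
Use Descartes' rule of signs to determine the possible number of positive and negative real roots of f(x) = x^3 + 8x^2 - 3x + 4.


Descartes' rule of signs:

For positive roots, count sign changes in f(x) = x^3 + 8x^2 - 3x + 4:
Signs of coefficients: +, +, -, +
Number of sign changes: 2
Possible positive real roots: 2, 0

For negative roots, examine f(-x) = -x^3 + 8x^2 + 3x + 4:
Signs of coefficients: -, +, +, +
Number of sign changes: 1
Possible negative real roots: 1

Positive roots: 2 or 0; Negative roots: 1


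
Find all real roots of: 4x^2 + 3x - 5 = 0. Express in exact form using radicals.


Using the quadratic formula: x = (-b ± sqrt(b^2 - 4ac)) / (2a)
Here a = 4, b = 3, c = -5
Discriminant = b^2 - 4ac = 3^2 - 4(4)(-5) = 9 + 80 = 89
Since discriminant = 89 > 0, there are two real roots.
x = (-3 ± sqrt(89)) / 8
Numerically: x ≈ 0.8042 or x ≈ -1.5542

x = (-3 + sqrt(89)) / 8 or x = (-3 - sqrt(89)) / 8


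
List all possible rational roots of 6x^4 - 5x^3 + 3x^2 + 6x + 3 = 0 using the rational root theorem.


Rational root theorem: possible roots are ±p/q where:
  p divides the constant term (3): p ∈ {1, 3}
  q divides the leading coefficient (6): q ∈ {1, 2, 3, 6}

All possible rational roots: -3, -3/2, -1, -1/2, -1/3, -1/6, 1/6, 1/3, 1/2, 1, 3/2, 3

-3, -3/2, -1, -1/2, -1/3, -1/6, 1/6, 1/3, 1/2, 1, 3/2, 3


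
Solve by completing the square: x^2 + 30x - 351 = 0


Start: x^2 + 30x - 351 = 0
Move constant: x^2 + 30x = 351
Half of 30 is 15, squared is 225
Add 225 to both sides: x^2 + 30x + 225 = 576
(x + 15)^2 = 576
x + 15 = ±24
x = -15 + 24 = 9 or x = -15 - 24 = -39

x = -39, x = 9


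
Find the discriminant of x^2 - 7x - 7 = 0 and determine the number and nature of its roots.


For ax^2 + bx + c = 0, discriminant D = b^2 - 4ac
Here a = 1, b = -7, c = -7
D = (-7)^2 - 4(1)(-7) = 49 + 28 = 77

D = 77 > 0 but not a perfect square
The equation has 2 distinct real irrational roots.

Discriminant = 77, 2 distinct real irrational roots


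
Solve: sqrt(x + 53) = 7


Square both sides: x + 53 = 7^2 = 49
x = 49 - 53 = -4
x = -4
Check: sqrt(1*(-4) + 53) = sqrt(49) = 7 ✓

x = -4


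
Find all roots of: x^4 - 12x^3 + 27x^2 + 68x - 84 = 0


Let p(x) = x^4 - 12x^3 + 27x^2 + 68x - 84. By the rational root theorem (leading coefficient 1), any rational root is an integer divisor of 84: try ±1, ±2, ... in turn.
Test x = 1: value = 0 ✓, so (x - 1) is a factor.
Synthetic division by (x - 1): bring down 1; 1(1) - 12 = -11; (-11)(1) + 27 = 16; 16(1) + 68 = 84; 84(1) - 84 = 0 → quotient x^3 - 11x^2 + 16x + 84, remainder 0.
Continue with the quotient x^3 - 11x^2 + 16x + 84 (candidates must divide 84; re-test x = 1 first in case it repeats).
Test x = 1: value = 90 ≠ 0.
Test x = -1: value = 56 ≠ 0.
Test x = 2: value = 80 ≠ 0.
Test x = -2: value = 0 ✓, so (x + 2) is a factor.
Synthetic division by (x + 2): bring down 1; 1(-2) - 11 = -13; (-13)(-2) + 16 = 42; 42(-2) + 84 = 0 → quotient x^2 - 13x + 42, remainder 0.
Solve the quadratic x^2 - 13x + 42 = 0: discriminant = (-13)^2 - 4(1)(42) = 169 - 168 = 1.
sqrt(1) = 1, so x = (13 ± 1)/2: x = 7 or x = 6.
Collecting all roots found:

x = -2, x = 1, x = 6, x = 7


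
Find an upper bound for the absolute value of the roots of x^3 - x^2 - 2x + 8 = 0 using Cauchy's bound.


Cauchy's bound: all roots r satisfy |r| <= 1 + max(|a_i/a_n|) for i = 0,...,n-1
where a_n is the leading coefficient.

Coefficients: [1, -1, -2, 8]
Leading coefficient a_n = 1
Ratios |a_i/a_n|: 1, 2, 8
Maximum ratio: 8
Cauchy's bound: |r| <= 1 + 8 = 9

Upper bound = 9


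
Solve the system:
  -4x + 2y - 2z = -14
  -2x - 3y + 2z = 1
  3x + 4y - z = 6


Using Cramer's rule. Expand each determinant along the first row.
D  = (-4)*[(-3)*(-1) - 2*4] - 2*[(-2)*(-1) - 2*3] + (-2)*[(-2)*4 - (-3)*3]
  = (-4)*(-5) - 2*(-4) + (-2)*(1) = 26
Dx = (-14)*[(-3)*(-1) - 2*4] - 2*[1*(-1) - 2*6] + (-2)*[1*4 - (-3)*6]
  = (-14)*(-5) - 2*(-13) + (-2)*(22) = 52
Dy = (-4)*[1*(-1) - 2*6] - (-14)*[(-2)*(-1) - 2*3] + (-2)*[(-2)*6 - 1*3]
  = (-4)*(-13) - (-14)*(-4) + (-2)*(-15) = 26
Dz = (-4)*[(-3)*6 - 1*4] - 2*[(-2)*6 - 1*3] + (-14)*[(-2)*4 - (-3)*3]
  = (-4)*(-22) - 2*(-15) + (-14)*(1) = 104
x = Dx/D = 52/26 = 2, y = Dy/D = 26/26 = 1, z = Dz/D = 104/26 = 4
Check eq1: (-4)(2) + (2)(1) + (-2)(4) = -14 = -14 ✓
Check eq2: (-2)(2) + (-3)(1) + (2)(4) = 1 = 1 ✓
Check eq3: (3)(2) + (4)(1) + (-1)(4) = 6 = 6 ✓

x = 2, y = 1, z = 4


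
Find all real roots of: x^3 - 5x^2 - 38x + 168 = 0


Let p(x) = x^3 - 5x^2 - 38x + 168. By the rational root theorem (leading coefficient 1), any rational root is an integer divisor of 168: try ±1, ±2, ... in turn.
Test x = 1: value = 126 ≠ 0.
Test x = -1: value = 200 ≠ 0.
Test x = 2: value = 80 ≠ 0.
Test x = -2: value = 216 ≠ 0.
Test x = 3: value = 36 ≠ 0.
Test x = -3: value = 210 ≠ 0.
Test x = 4: value = 0 ✓, so (x - 4) is a factor.
Synthetic division by (x - 4): bring down 1; 1(4) - 5 = -1; (-1)(4) - 38 = -42; (-42)(4) + 168 = 0 → quotient x^2 - x - 42, remainder 0.
Solve the quadratic x^2 - x - 42 = 0: discriminant = (-1)^2 - 4(1)(-42) = 1 + 168 = 169.
sqrt(169) = 13, so x = (1 ± 13)/2: x = 7 or x = -6.

x = -6, x = 4, x = 7


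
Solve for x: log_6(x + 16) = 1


Convert to exponential form: x + 16 = 6^1 = 6
x = 6 - 16 = -10
Check: log_6(-10 + 16) = log_6(6) = log_6(6) = 1 ✓

x = -10


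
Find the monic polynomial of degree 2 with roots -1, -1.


A monic polynomial with roots -1, -1 is:
p(x) = (x + 1)(x + 1)
After multiplying by (x + 1): x + 1
After multiplying by (x + 1): x^2 + 2x + 1

x^2 + 2x + 1


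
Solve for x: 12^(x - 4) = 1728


Express both sides with the same base.
1728 = 12^3
Since the bases match, equate exponents: x - 4 = 3
So x = 3 - (-4) = 7

x = 7


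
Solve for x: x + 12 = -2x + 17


Starting with: x + 12 = -2x + 17
Move all x terms to left: (1 + 2)x = 17 - 12
Simplify: 3x = 5
Divide both sides by 3: x = 5/3

x = 5/3


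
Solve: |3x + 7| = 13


An absolute value equation |expr| = 13 gives two cases:
Case 1: 3x + 7 = 13
  3x = 6, so x = 2
Case 2: 3x + 7 = -13
  3x = -20, so x = -20/3

x = -20/3, x = 2


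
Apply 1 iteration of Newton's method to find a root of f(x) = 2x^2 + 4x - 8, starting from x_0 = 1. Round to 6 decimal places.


Newton's method: x_(n+1) = x_n - f(x_n)/f'(x_n)
f(x) = 2x^2 + 4x - 8
f'(x) = 4x + 4

Iteration 1:
  f(1.000000) = -2.000000
  f'(1.000000) = 8.000000
  x_1 = 1.000000 - (-2.000000)/(8.000000) = 1.250000

x_1 = 1.250000


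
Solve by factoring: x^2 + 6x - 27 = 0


We need two numbers that multiply to -27 and add to 6.
Those numbers are -3 and 9 (since (-3) * 9 = -27 and (-3) + 9 = 6).
So x^2 + 6x - 27 = (x - 3)(x + 9) = 0
Setting each factor to zero: x = 3 or x = -9

x = -9, x = 3


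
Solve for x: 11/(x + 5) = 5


Multiply both sides by (x + 5): 11 = 5(x + 5)
Distribute: 11 = 5x + 25
5x = 11 - 25 = -14
x = -14/5

x = -14/5


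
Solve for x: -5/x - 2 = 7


Subtract -2 from both sides: -5/x = 9
Multiply both sides by x: -5 = 9 * x
Divide by 9: x = -5/9

x = -5/9


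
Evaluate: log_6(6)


We need the exponent such that 6^? = 6
6^1 = 6
Therefore log_6(6) = 1

1


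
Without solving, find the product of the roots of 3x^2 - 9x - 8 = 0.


By Vieta's formulas for ax^2 + bx + c = 0:
  Sum of roots = -b/a
  Product of roots = c/a

Here a = 3, b = -9, c = -8
Sum = -(-9)/3 = 3
Product = -8/3 = -8/3

Product = -8/3


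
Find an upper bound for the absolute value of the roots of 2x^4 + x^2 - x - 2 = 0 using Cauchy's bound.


Cauchy's bound: all roots r satisfy |r| <= 1 + max(|a_i/a_n|) for i = 0,...,n-1
where a_n is the leading coefficient.

Coefficients: [2, 0, 1, -1, -2]
Leading coefficient a_n = 2
Ratios |a_i/a_n|: 0, 1/2, 1/2, 1
Maximum ratio: 1
Cauchy's bound: |r| <= 1 + 1 = 2

Upper bound = 2


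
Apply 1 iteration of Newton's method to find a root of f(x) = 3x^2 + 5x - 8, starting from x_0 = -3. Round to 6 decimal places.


Newton's method: x_(n+1) = x_n - f(x_n)/f'(x_n)
f(x) = 3x^2 + 5x - 8
f'(x) = 6x + 5

Iteration 1:
  f(-3.000000) = 4.000000
  f'(-3.000000) = -13.000000
  x_1 = -3.000000 - (4.000000)/(-13.000000) = -2.692308

x_1 = -2.692308


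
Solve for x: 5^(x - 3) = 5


Express both sides with the same base.
5 = 5^1
Since the bases match, equate exponents: x - 3 = 1
So x = 1 - (-3) = 4

x = 4


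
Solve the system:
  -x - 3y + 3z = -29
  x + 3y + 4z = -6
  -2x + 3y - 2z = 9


Using Cramer's rule. Expand each determinant along the first row.
D  = (-1)*[3*(-2) - 4*3] - (-3)*[1*(-2) - 4*(-2)] + 3*[1*3 - 3*(-2)]
  = (-1)*(-18) - (-3)*(6) + 3*(9) = 63
Dx = (-29)*[3*(-2) - 4*3] - (-3)*[(-6)*(-2) - 4*9] + 3*[(-6)*3 - 3*9]
  = (-29)*(-18) - (-3)*(-24) + 3*(-45) = 315
Dy = (-1)*[(-6)*(-2) - 4*9] - (-29)*[1*(-2) - 4*(-2)] + 3*[1*9 - (-6)*(-2)]
  = (-1)*(-24) - (-29)*(6) + 3*(-3) = 189
Dz = (-1)*[3*9 - (-6)*3] - (-3)*[1*9 - (-6)*(-2)] + (-29)*[1*3 - 3*(-2)]
  = (-1)*(45) - (-3)*(-3) + (-29)*(9) = -315
x = Dx/D = 315/63 = 5, y = Dy/D = 189/63 = 3, z = Dz/D = -315/63 = -5
Check eq1: (-1)(5) + (-3)(3) + (3)(-5) = -29 = -29 ✓
Check eq2: (1)(5) + (3)(3) + (4)(-5) = -6 = -6 ✓
Check eq3: (-2)(5) + (3)(3) + (-2)(-5) = 9 = 9 ✓

x = 5, y = 3, z = -5


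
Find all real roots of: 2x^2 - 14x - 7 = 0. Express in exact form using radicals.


Using the quadratic formula: x = (-b ± sqrt(b^2 - 4ac)) / (2a)
Here a = 2, b = -14, c = -7
Discriminant = b^2 - 4ac = (-14)^2 - 4(2)(-7) = 196 + 56 = 252
Since discriminant = 252 > 0, there are two real roots.
x = (14 ± 6*sqrt(7)) / 4
Simplifying: x = (7 ± 3*sqrt(7)) / 2
Numerically: x ≈ 7.4686 or x ≈ -0.4686

x = (7 + 3*sqrt(7)) / 2 or x = (7 - 3*sqrt(7)) / 2


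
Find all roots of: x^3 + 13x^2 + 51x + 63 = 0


Let p(x) = x^3 + 13x^2 + 51x + 63. By the rational root theorem (leading coefficient 1), any rational root is an integer divisor of 63: try ±1, ±2, ... in turn.
Test x = 1: value = 128 ≠ 0.
Test x = -1: value = 24 ≠ 0.
Test x = 3: value = 360 ≠ 0.
Test x = -3: value = 0 ✓, so (x + 3) is a factor.
Synthetic division by (x + 3): bring down 1; 1(-3) + 13 = 10; 10(-3) + 51 = 21; 21(-3) + 63 = 0 → quotient x^2 + 10x + 21, remainder 0.
Solve the quadratic x^2 + 10x + 21 = 0: discriminant = 10^2 - 4(1)(21) = 100 - 84 = 16.
sqrt(16) = 4, so x = (-10 ± 4)/2: x = -3 or x = -7.
Collecting all roots found:

x = -7, x = -3 (multiplicity 2)


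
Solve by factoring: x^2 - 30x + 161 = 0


We need two numbers that multiply to 161 and add to -30.
Those numbers are -23 and -7 (since (-23) * (-7) = 161 and (-23) + (-7) = -30).
So x^2 - 30x + 161 = (x - 23)(x - 7) = 0
Setting each factor to zero: x = 23 or x = 7

x = 7, x = 23


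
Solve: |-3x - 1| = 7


An absolute value equation |expr| = 7 gives two cases:
Case 1: -3x - 1 = 7
  -3x = 8, so x = -8/3
Case 2: -3x - 1 = -7
  -3x = -6, so x = 2

x = -8/3, x = 2


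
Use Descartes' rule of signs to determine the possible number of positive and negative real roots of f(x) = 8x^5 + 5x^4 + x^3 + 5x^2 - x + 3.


Descartes' rule of signs:

For positive roots, count sign changes in f(x) = 8x^5 + 5x^4 + x^3 + 5x^2 - x + 3:
Signs of coefficients: +, +, +, +, -, +
Number of sign changes: 2
Possible positive real roots: 2, 0

For negative roots, examine f(-x) = -8x^5 + 5x^4 - x^3 + 5x^2 + x + 3:
Signs of coefficients: -, +, -, +, +, +
Number of sign changes: 3
Possible negative real roots: 3, 1

Positive roots: 2 or 0; Negative roots: 3 or 1


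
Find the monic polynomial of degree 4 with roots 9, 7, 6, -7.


A monic polynomial with roots 9, 7, 6, -7 is:
p(x) = (x - 9)(x - 7)(x - 6)(x + 7)
After multiplying by (x - 9): x - 9
After multiplying by (x - 7): x^2 - 16x + 63
After multiplying by (x - 6): x^3 - 22x^2 + 159x - 378
After multiplying by (x + 7): x^4 - 15x^3 + 5x^2 + 735x - 2646

x^4 - 15x^3 + 5x^2 + 735x - 2646


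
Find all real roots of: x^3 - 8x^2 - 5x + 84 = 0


Let p(x) = x^3 - 8x^2 - 5x + 84. By the rational root theorem (leading coefficient 1), any rational root is an integer divisor of 84: try ±1, ±2, ... in turn.
Test x = 1: value = 72 ≠ 0.
Test x = -1: value = 80 ≠ 0.
Test x = 2: value = 50 ≠ 0.
Test x = -2: value = 54 ≠ 0.
Test x = 3: value = 24 ≠ 0.
Test x = -3: value = 0 ✓, so (x + 3) is a factor.
Synthetic division by (x + 3): bring down 1; 1(-3) - 8 = -11; (-11)(-3) - 5 = 28; 28(-3) + 84 = 0 → quotient x^2 - 11x + 28, remainder 0.
Solve the quadratic x^2 - 11x + 28 = 0: discriminant = (-11)^2 - 4(1)(28) = 121 - 112 = 9.
sqrt(9) = 3, so x = (11 ± 3)/2: x = 7 or x = 4.

x = -3, x = 4, x = 7


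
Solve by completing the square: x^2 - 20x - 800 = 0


Start: x^2 - 20x - 800 = 0
Move constant: x^2 - 20x = 800
Half of -20 is -10, squared is 100
Add 100 to both sides: x^2 - 20x + 100 = 900
(x - 10)^2 = 900
x - 10 = ±30
x = 10 + 30 = 40 or x = 10 - 30 = -20

x = -20, x = 40


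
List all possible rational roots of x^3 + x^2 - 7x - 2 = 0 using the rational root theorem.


Rational root theorem: possible roots are ±p/q where:
  p divides the constant term (-2): p ∈ {1, 2}
  q divides the leading coefficient (1): q ∈ {1}

All possible rational roots: -2, -1, 1, 2

-2, -1, 1, 2


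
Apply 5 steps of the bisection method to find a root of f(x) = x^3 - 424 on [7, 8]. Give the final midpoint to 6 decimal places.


f(x) = x^3 - 424
f(7) = -81 < 0
f(8) = 88 > 0

Step 1: midpoint = (7.000000 + 8.000000)/2 = 7.500000
  f(7.500000) = -2.125000
  f(mid) < 0, so root is in [7.500000, 8.000000]

Step 2: midpoint = (7.500000 + 8.000000)/2 = 7.750000
  f(7.750000) = 41.484375
  f(mid) > 0, so root is in [7.500000, 7.750000]

Step 3: midpoint = (7.500000 + 7.750000)/2 = 7.625000
  f(7.625000) = 19.322266
  f(mid) > 0, so root is in [7.500000, 7.625000]

Step 4: midpoint = (7.500000 + 7.625000)/2 = 7.562500
  f(7.562500) = 8.510010
  f(mid) > 0, so root is in [7.500000, 7.562500]

Step 5: midpoint = (7.500000 + 7.562500)/2 = 7.531250
  f(7.531250) = 3.170441
  f(mid) > 0, so root is in [7.500000, 7.531250]

midpoint = 7.531250


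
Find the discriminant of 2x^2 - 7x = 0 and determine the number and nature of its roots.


For ax^2 + bx + c = 0, discriminant D = b^2 - 4ac
Here a = 2, b = -7, c = 0
D = (-7)^2 - 4(2)(0) = 49 - 0 = 49

D = 49 > 0 and is a perfect square (sqrt = 7)
The equation has 2 distinct real rational roots.

Discriminant = 49, 2 distinct real rational roots


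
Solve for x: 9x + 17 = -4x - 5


Starting with: 9x + 17 = -4x - 5
Move all x terms to left: (9 + 4)x = -5 - 17
Simplify: 13x = -22
Divide both sides by 13: x = -22/13

x = -22/13


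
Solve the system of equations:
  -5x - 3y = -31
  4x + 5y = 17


Using Cramer's rule:
Determinant D = (-5)(5) - (4)(-3) = -25 + 12 = -13
Dx = (-31)(5) - (17)(-3) = -155 + 51 = -104
Dy = (-5)(17) - (4)(-31) = -85 + 124 = 39
x = Dx/D = -104/-13 = 8
y = Dy/D = 39/-13 = -3

x = 8, y = -3


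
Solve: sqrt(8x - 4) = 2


Square both sides: 8x - 4 = 2^2 = 4
8x = 4 + 4 = 8
x = 1
Check: sqrt(8*1 - 4) = sqrt(4) = 2 ✓

x = 1


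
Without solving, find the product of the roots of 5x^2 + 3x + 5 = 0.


By Vieta's formulas for ax^2 + bx + c = 0:
  Sum of roots = -b/a
  Product of roots = c/a

Here a = 5, b = 3, c = 5
Sum = -(3)/5 = -3/5
Product = 5/5 = 1

Product = 1


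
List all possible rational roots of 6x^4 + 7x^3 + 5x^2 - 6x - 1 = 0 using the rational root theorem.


Rational root theorem: possible roots are ±p/q where:
  p divides the constant term (-1): p ∈ {1}
  q divides the leading coefficient (6): q ∈ {1, 2, 3, 6}

All possible rational roots: -1, -1/2, -1/3, -1/6, 1/6, 1/3, 1/2, 1

-1, -1/2, -1/3, -1/6, 1/6, 1/3, 1/2, 1


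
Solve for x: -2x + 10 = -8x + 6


Starting with: -2x + 10 = -8x + 6
Move all x terms to left: (-2 + 8)x = 6 - 10
Simplify: 6x = -4
Divide both sides by 6: x = -2/3

x = -2/3


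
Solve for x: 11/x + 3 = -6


Subtract 3 from both sides: 11/x = -9
Multiply both sides by x: 11 = -9 * x
Divide by -9: x = -11/9

x = -11/9


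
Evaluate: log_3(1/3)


We need the exponent such that 3^? = 1/3
3^(-1) = 1/3^1 = 1/3
Therefore log_3(1/3) = -1

-1


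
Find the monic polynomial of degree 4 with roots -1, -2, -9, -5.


A monic polynomial with roots -1, -2, -9, -5 is:
p(x) = (x + 1)(x + 2)(x + 9)(x + 5)
After multiplying by (x + 1): x + 1
After multiplying by (x + 2): x^2 + 3x + 2
After multiplying by (x + 9): x^3 + 12x^2 + 29x + 18
After multiplying by (x + 5): x^4 + 17x^3 + 89x^2 + 163x + 90

x^4 + 17x^3 + 89x^2 + 163x + 90


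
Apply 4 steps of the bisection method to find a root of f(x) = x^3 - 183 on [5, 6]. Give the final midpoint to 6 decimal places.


f(x) = x^3 - 183
f(5) = -58 < 0
f(6) = 33 > 0

Step 1: midpoint = (5.000000 + 6.000000)/2 = 5.500000
  f(5.500000) = -16.625000
  f(mid) < 0, so root is in [5.500000, 6.000000]

Step 2: midpoint = (5.500000 + 6.000000)/2 = 5.750000
  f(5.750000) = 7.109375
  f(mid) > 0, so root is in [5.500000, 5.750000]

Step 3: midpoint = (5.500000 + 5.750000)/2 = 5.625000
  f(5.625000) = -5.021484
  f(mid) < 0, so root is in [5.625000, 5.750000]

Step 4: midpoint = (5.625000 + 5.750000)/2 = 5.687500
  f(5.687500) = 0.977295
  f(mid) > 0, so root is in [5.625000, 5.687500]

midpoint = 5.687500


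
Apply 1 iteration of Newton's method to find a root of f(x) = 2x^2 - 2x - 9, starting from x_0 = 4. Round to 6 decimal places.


Newton's method: x_(n+1) = x_n - f(x_n)/f'(x_n)
f(x) = 2x^2 - 2x - 9
f'(x) = 4x - 2

Iteration 1:
  f(4.000000) = 15.000000
  f'(4.000000) = 14.000000
  x_1 = 4.000000 - (15.000000)/(14.000000) = 2.928571

x_1 = 2.928571


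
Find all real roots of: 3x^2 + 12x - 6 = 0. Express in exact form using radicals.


Using the quadratic formula: x = (-b ± sqrt(b^2 - 4ac)) / (2a)
Here a = 3, b = 12, c = -6
Discriminant = b^2 - 4ac = 12^2 - 4(3)(-6) = 144 + 72 = 216
Since discriminant = 216 > 0, there are two real roots.
x = (-12 ± 6*sqrt(6)) / 6
Simplifying: x = -2 ± sqrt(6)
Numerically: x ≈ 0.4495 or x ≈ -4.4495

x = -2 + sqrt(6) or x = -2 - sqrt(6)


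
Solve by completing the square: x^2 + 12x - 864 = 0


Start: x^2 + 12x - 864 = 0
Move constant: x^2 + 12x = 864
Half of 12 is 6, squared is 36
Add 36 to both sides: x^2 + 12x + 36 = 900
(x + 6)^2 = 900
x + 6 = ±30
x = -6 + 30 = 24 or x = -6 - 30 = -36

x = -36, x = 24


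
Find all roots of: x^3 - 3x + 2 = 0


Let p(x) = x^3 - 3x + 2. By the rational root theorem (leading coefficient 1), any rational root is an integer divisor of 2: try ±1, ±2, ... in turn.
Test x = 1: value = 0 ✓, so (x - 1) is a factor.
Synthetic division by (x - 1): bring down 1; 1(1) + 0 = 1; 1(1) - 3 = -2; (-2)(1) + 2 = 0 → quotient x^2 + x - 2, remainder 0.
Solve the quadratic x^2 + x - 2 = 0: discriminant = 1^2 - 4(1)(-2) = 1 + 8 = 9.
sqrt(9) = 3, so x = (-1 ± 3)/2: x = 1 or x = -2.
Collecting all roots found:

x = -2, x = 1 (multiplicity 2)


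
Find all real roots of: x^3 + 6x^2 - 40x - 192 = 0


Let p(x) = x^3 + 6x^2 - 40x - 192. By the rational root theorem (leading coefficient 1), any rational root is an integer divisor of 192: try ±1, ±2, ... in turn.
Test x = 1: value = -225 ≠ 0.
Test x = -1: value = -147 ≠ 0.
Test x = 2: value = -240 ≠ 0.
Test x = -2: value = -96 ≠ 0.
Test x = 3: value = -231 ≠ 0.
Test x = -3: value = -45 ≠ 0.
Test x = 4: value = -192 ≠ 0.
Test x = -4: value = 0 ✓, so (x + 4) is a factor.
Synthetic division by (x + 4): bring down 1; 1(-4) + 6 = 2; 2(-4) - 40 = -48; (-48)(-4) - 192 = 0 → quotient x^2 + 2x - 48, remainder 0.
Solve the quadratic x^2 + 2x - 48 = 0: discriminant = 2^2 - 4(1)(-48) = 4 + 192 = 196.
sqrt(196) = 14, so x = (-2 ± 14)/2: x = 6 or x = -8.

x = -8, x = -4, x = 6


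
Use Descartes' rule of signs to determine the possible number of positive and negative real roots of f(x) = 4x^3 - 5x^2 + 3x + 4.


Descartes' rule of signs:

For positive roots, count sign changes in f(x) = 4x^3 - 5x^2 + 3x + 4:
Signs of coefficients: +, -, +, +
Number of sign changes: 2
Possible positive real roots: 2, 0

For negative roots, examine f(-x) = -4x^3 - 5x^2 - 3x + 4:
Signs of coefficients: -, -, -, +
Number of sign changes: 1
Possible negative real roots: 1

Positive roots: 2 or 0; Negative roots: 1


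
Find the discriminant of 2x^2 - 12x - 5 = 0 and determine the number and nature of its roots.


For ax^2 + bx + c = 0, discriminant D = b^2 - 4ac
Here a = 2, b = -12, c = -5
D = (-12)^2 - 4(2)(-5) = 144 + 40 = 184

D = 184 > 0 but not a perfect square
The equation has 2 distinct real irrational roots.

Discriminant = 184, 2 distinct real irrational roots


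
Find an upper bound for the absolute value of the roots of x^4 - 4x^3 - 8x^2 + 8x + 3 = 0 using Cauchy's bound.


Cauchy's bound: all roots r satisfy |r| <= 1 + max(|a_i/a_n|) for i = 0,...,n-1
where a_n is the leading coefficient.

Coefficients: [1, -4, -8, 8, 3]
Leading coefficient a_n = 1
Ratios |a_i/a_n|: 4, 8, 8, 3
Maximum ratio: 8
Cauchy's bound: |r| <= 1 + 8 = 9

Upper bound = 9


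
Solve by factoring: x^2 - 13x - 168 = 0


We need two numbers that multiply to -168 and add to -13.
Those numbers are 8 and -21 (since 8 * (-21) = -168 and 8 + (-21) = -13).
So x^2 - 13x - 168 = (x + 8)(x - 21) = 0
Setting each factor to zero: x = -8 or x = 21

x = -8, x = 21


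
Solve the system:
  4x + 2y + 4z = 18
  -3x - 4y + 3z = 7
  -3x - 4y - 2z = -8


Using Cramer's rule. Expand each determinant along the first row.
D  = 4*[(-4)*(-2) - 3*(-4)] - 2*[(-3)*(-2) - 3*(-3)] + 4*[(-3)*(-4) - (-4)*(-3)]
  = 4*(20) - 2*(15) + 4*(0) = 50
Dx = 18*[(-4)*(-2) - 3*(-4)] - 2*[7*(-2) - 3*(-8)] + 4*[7*(-4) - (-4)*(-8)]
  = 18*(20) - 2*(10) + 4*(-60) = 100
Dy = 4*[7*(-2) - 3*(-8)] - 18*[(-3)*(-2) - 3*(-3)] + 4*[(-3)*(-8) - 7*(-3)]
  = 4*(10) - 18*(15) + 4*(45) = -50
Dz = 4*[(-4)*(-8) - 7*(-4)] - 2*[(-3)*(-8) - 7*(-3)] + 18*[(-3)*(-4) - (-4)*(-3)]
  = 4*(60) - 2*(45) + 18*(0) = 150
x = Dx/D = 100/50 = 2, y = Dy/D = -50/50 = -1, z = Dz/D = 150/50 = 3
Check eq1: (4)(2) + (2)(-1) + (4)(3) = 18 = 18 ✓
Check eq2: (-3)(2) + (-4)(-1) + (3)(3) = 7 = 7 ✓
Check eq3: (-3)(2) + (-4)(-1) + (-2)(3) = -8 = -8 ✓

x = 2, y = -1, z = 3


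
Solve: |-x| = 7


An absolute value equation |expr| = 7 gives two cases:
Case 1: -x = 7
  -x = 7, so x = -7
Case 2: -x = -7
  -x = -7, so x = 7

x = -7, x = 7


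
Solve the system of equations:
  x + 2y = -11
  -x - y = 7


Using Cramer's rule:
Determinant D = (1)(-1) - (-1)(2) = -1 + 2 = 1
Dx = (-11)(-1) - (7)(2) = 11 - 14 = -3
Dy = (1)(7) - (-1)(-11) = 7 - 11 = -4
x = Dx/D = -3/1 = -3
y = Dy/D = -4/1 = -4

x = -3, y = -4


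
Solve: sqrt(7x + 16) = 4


Square both sides: 7x + 16 = 4^2 = 16
7x = 16 - 16 = 0
x = 0
Check: sqrt(7*0 + 16) = sqrt(16) = 4 ✓

x = 0


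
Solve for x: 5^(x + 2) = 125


Express both sides with the same base.
125 = 5^3
Since the bases match, equate exponents: x + 2 = 3
So x = 3 - (2) = 1

x = 1


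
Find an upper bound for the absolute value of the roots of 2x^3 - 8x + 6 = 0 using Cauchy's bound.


Cauchy's bound: all roots r satisfy |r| <= 1 + max(|a_i/a_n|) for i = 0,...,n-1
where a_n is the leading coefficient.

Coefficients: [2, 0, -8, 6]
Leading coefficient a_n = 2
Ratios |a_i/a_n|: 0, 4, 3
Maximum ratio: 4
Cauchy's bound: |r| <= 1 + 4 = 5

Upper bound = 5


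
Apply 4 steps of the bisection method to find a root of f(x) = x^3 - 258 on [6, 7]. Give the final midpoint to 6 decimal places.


f(x) = x^3 - 258
f(6) = -42 < 0
f(7) = 85 > 0

Step 1: midpoint = (6.000000 + 7.000000)/2 = 6.500000
  f(6.500000) = 16.625000
  f(mid) > 0, so root is in [6.000000, 6.500000]

Step 2: midpoint = (6.000000 + 6.500000)/2 = 6.250000
  f(6.250000) = -13.859375
  f(mid) < 0, so root is in [6.250000, 6.500000]

Step 3: midpoint = (6.250000 + 6.500000)/2 = 6.375000
  f(6.375000) = 1.083984
  f(mid) > 0, so root is in [6.250000, 6.375000]

Step 4: midpoint = (6.250000 + 6.375000)/2 = 6.312500
  f(6.312500) = -6.461670
  f(mid) < 0, so root is in [6.312500, 6.375000]

midpoint = 6.312500


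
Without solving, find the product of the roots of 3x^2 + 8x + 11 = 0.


By Vieta's formulas for ax^2 + bx + c = 0:
  Sum of roots = -b/a
  Product of roots = c/a

Here a = 3, b = 8, c = 11
Sum = -(8)/3 = -8/3
Product = 11/3 = 11/3

Product = 11/3


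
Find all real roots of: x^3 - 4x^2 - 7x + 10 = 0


Let p(x) = x^3 - 4x^2 - 7x + 10. By the rational root theorem (leading coefficient 1), any rational root is an integer divisor of 10: try ±1, ±2, ... in turn.
Test x = 1: value = 0 ✓, so (x - 1) is a factor.
Synthetic division by (x - 1): bring down 1; 1(1) - 4 = -3; (-3)(1) - 7 = -10; (-10)(1) + 10 = 0 → quotient x^2 - 3x - 10, remainder 0.
Solve the quadratic x^2 - 3x - 10 = 0: discriminant = (-3)^2 - 4(1)(-10) = 9 + 40 = 49.
sqrt(49) = 7, so x = (3 ± 7)/2: x = 5 or x = -2.

x = -2, x = 1, x = 5


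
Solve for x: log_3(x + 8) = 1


Convert to exponential form: x + 8 = 3^1 = 3
x = 3 - 8 = -5
Check: log_3(-5 + 8) = log_3(3) = log_3(3) = 1 ✓

x = -5


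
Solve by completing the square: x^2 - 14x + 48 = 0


Start: x^2 - 14x + 48 = 0
Move constant: x^2 - 14x = -48
Half of -14 is -7, squared is 49
Add 49 to both sides: x^2 - 14x + 49 = 1
(x - 7)^2 = 1
x - 7 = ±1
x = 7 + 1 = 8 or x = 7 - 1 = 6

x = 6, x = 8


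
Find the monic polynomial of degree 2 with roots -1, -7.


A monic polynomial with roots -1, -7 is:
p(x) = (x + 1)(x + 7)
After multiplying by (x + 1): x + 1
After multiplying by (x + 7): x^2 + 8x + 7

x^2 + 8x + 7


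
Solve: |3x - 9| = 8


An absolute value equation |expr| = 8 gives two cases:
Case 1: 3x - 9 = 8
  3x = 17, so x = 17/3
Case 2: 3x - 9 = -8
  3x = 1, so x = 1/3

x = 1/3, x = 17/3


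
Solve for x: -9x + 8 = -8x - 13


Starting with: -9x + 8 = -8x - 13
Move all x terms to left: (-9 + 8)x = -13 - 8
Simplify: -x = -21
Divide both sides by -1: x = 21

x = 21


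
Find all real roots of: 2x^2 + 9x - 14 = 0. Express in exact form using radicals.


Using the quadratic formula: x = (-b ± sqrt(b^2 - 4ac)) / (2a)
Here a = 2, b = 9, c = -14
Discriminant = b^2 - 4ac = 9^2 - 4(2)(-14) = 81 + 112 = 193
Since discriminant = 193 > 0, there are two real roots.
x = (-9 ± sqrt(193)) / 4
Numerically: x ≈ 1.2231 or x ≈ -5.7231

x = (-9 + sqrt(193)) / 4 or x = (-9 - sqrt(193)) / 4


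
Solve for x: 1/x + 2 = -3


Subtract 2 from both sides: 1/x = -5
Multiply both sides by x: 1 = -5 * x
Divide by -5: x = -1/5

x = -1/5


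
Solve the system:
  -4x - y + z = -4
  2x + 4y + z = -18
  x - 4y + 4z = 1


Using Cramer's rule. Expand each determinant along the first row.
D  = (-4)*[4*4 - 1*(-4)] - (-1)*[2*4 - 1*1] + 1*[2*(-4) - 4*1]
  = (-4)*(20) - (-1)*(7) + 1*(-12) = -85
Dx = (-4)*[4*4 - 1*(-4)] - (-1)*[(-18)*4 - 1*1] + 1*[(-18)*(-4) - 4*1]
  = (-4)*(20) - (-1)*(-73) + 1*(68) = -85
Dy = (-4)*[(-18)*4 - 1*1] - (-4)*[2*4 - 1*1] + 1*[2*1 - (-18)*1]
  = (-4)*(-73) - (-4)*(7) + 1*(20) = 340
Dz = (-4)*[4*1 - (-18)*(-4)] - (-1)*[2*1 - (-18)*1] + (-4)*[2*(-4) - 4*1]
  = (-4)*(-68) - (-1)*(20) + (-4)*(-12) = 340
x = Dx/D = -85/-85 = 1, y = Dy/D = 340/-85 = -4, z = Dz/D = 340/-85 = -4
Check eq1: (-4)(1) + (-1)(-4) + (1)(-4) = -4 = -4 ✓
Check eq2: (2)(1) + (4)(-4) + (1)(-4) = -18 = -18 ✓
Check eq3: (1)(1) + (-4)(-4) + (4)(-4) = 1 = 1 ✓

x = 1, y = -4, z = -4


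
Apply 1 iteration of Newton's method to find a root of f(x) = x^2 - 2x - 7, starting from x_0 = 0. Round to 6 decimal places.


Newton's method: x_(n+1) = x_n - f(x_n)/f'(x_n)
f(x) = x^2 - 2x - 7
f'(x) = 2x - 2

Iteration 1:
  f(0.000000) = -7.000000
  f'(0.000000) = -2.000000
  x_1 = 0.000000 - (-7.000000)/(-2.000000) = -3.500000

x_1 = -3.500000


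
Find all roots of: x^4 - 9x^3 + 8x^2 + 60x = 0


The constant term is 0, so x = 0 is a root. Factor out x:
  x^3 - 9x^2 + 8x + 60 = 0
Let p(x) = x^3 - 9x^2 + 8x + 60. By the rational root theorem (leading coefficient 1), any rational root is an integer divisor of 60: try ±1, ±2, ... in turn.
Test x = 1: value = 60 ≠ 0.
Test x = -1: value = 42 ≠ 0.
Test x = 2: value = 48 ≠ 0.
Test x = -2: value = 0 ✓, so (x + 2) is a factor.
Synthetic division by (x + 2): bring down 1; 1(-2) - 9 = -11; (-11)(-2) + 8 = 30; 30(-2) + 60 = 0 → quotient x^2 - 11x + 30, remainder 0.
Solve the quadratic x^2 - 11x + 30 = 0: discriminant = (-11)^2 - 4(1)(30) = 121 - 120 = 1.
sqrt(1) = 1, so x = (11 ± 1)/2: x = 6 or x = 5.
Collecting all roots found:

x = -2, x = 0, x = 5, x = 6


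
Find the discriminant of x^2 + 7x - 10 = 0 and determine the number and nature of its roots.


For ax^2 + bx + c = 0, discriminant D = b^2 - 4ac
Here a = 1, b = 7, c = -10
D = (7)^2 - 4(1)(-10) = 49 + 40 = 89

D = 89 > 0 but not a perfect square
The equation has 2 distinct real irrational roots.

Discriminant = 89, 2 distinct real irrational roots


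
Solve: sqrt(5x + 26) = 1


Square both sides: 5x + 26 = 1^2 = 1
5x = 1 - 26 = -25
x = -5
Check: sqrt(5*(-5) + 26) = sqrt(1) = 1 ✓

x = -5


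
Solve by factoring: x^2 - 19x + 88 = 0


We need two numbers that multiply to 88 and add to -19.
Those numbers are -8 and -11 (since (-8) * (-11) = 88 and (-8) + (-11) = -19).
So x^2 - 19x + 88 = (x - 8)(x - 11) = 0
Setting each factor to zero: x = 8 or x = 11

x = 8, x = 11


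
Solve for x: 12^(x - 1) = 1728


Express both sides with the same base.
1728 = 12^3
Since the bases match, equate exponents: x - 1 = 3
So x = 3 - (-1) = 4

x = 4


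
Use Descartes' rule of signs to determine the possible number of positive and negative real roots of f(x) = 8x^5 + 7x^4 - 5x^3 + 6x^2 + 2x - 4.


Descartes' rule of signs:

For positive roots, count sign changes in f(x) = 8x^5 + 7x^4 - 5x^3 + 6x^2 + 2x - 4:
Signs of coefficients: +, +, -, +, +, -
Number of sign changes: 3
Possible positive real roots: 3, 1

For negative roots, examine f(-x) = -8x^5 + 7x^4 + 5x^3 + 6x^2 - 2x - 4:
Signs of coefficients: -, +, +, +, -, -
Number of sign changes: 2
Possible negative real roots: 2, 0

Positive roots: 3 or 1; Negative roots: 2 or 0


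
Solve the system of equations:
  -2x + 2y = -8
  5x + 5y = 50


Using Cramer's rule:
Determinant D = (-2)(5) - (5)(2) = -10 - 10 = -20
Dx = (-8)(5) - (50)(2) = -40 - 100 = -140
Dy = (-2)(50) - (5)(-8) = -100 + 40 = -60
x = Dx/D = -140/-20 = 7
y = Dy/D = -60/-20 = 3

x = 7, y = 3


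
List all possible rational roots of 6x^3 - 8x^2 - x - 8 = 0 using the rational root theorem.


Rational root theorem: possible roots are ±p/q where:
  p divides the constant term (-8): p ∈ {1, 2, 4, 8}
  q divides the leading coefficient (6): q ∈ {1, 2, 3, 6}

All possible rational roots: -8, -4, -8/3, -2, -4/3, -1, -2/3, -1/2, -1/3, -1/6, 1/6, 1/3, 1/2, 2/3, 1, 4/3, 2, 8/3, 4, 8

-8, -4, -8/3, -2, -4/3, -1, -2/3, -1/2, -1/3, -1/6, 1/6, 1/3, 1/2, 2/3, 1, 4/3, 2, 8/3, 4, 8


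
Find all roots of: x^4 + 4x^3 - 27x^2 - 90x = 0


The constant term is 0, so x = 0 is a root. Factor out x:
  x^3 + 4x^2 - 27x - 90 = 0
Let p(x) = x^3 + 4x^2 - 27x - 90. By the rational root theorem (leading coefficient 1), any rational root is an integer divisor of 90: try ±1, ±2, ... in turn.
Test x = 1: value = -112 ≠ 0.
Test x = -1: value = -60 ≠ 0.
Test x = 2: value = -120 ≠ 0.
Test x = -2: value = -28 ≠ 0.
Test x = 3: value = -108 ≠ 0.
Test x = -3: value = 0 ✓, so (x + 3) is a factor.
Synthetic division by (x + 3): bring down 1; 1(-3) + 4 = 1; 1(-3) - 27 = -30; (-30)(-3) - 90 = 0 → quotient x^2 + x - 30, remainder 0.
Solve the quadratic x^2 + x - 30 = 0: discriminant = 1^2 - 4(1)(-30) = 1 + 120 = 121.
sqrt(121) = 11, so x = (-1 ± 11)/2: x = 5 or x = -6.
Collecting all roots found:

x = -6, x = -3, x = 0, x = 5


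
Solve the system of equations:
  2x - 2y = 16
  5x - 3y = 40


Using Cramer's rule:
Determinant D = (2)(-3) - (5)(-2) = -6 + 10 = 4
Dx = (16)(-3) - (40)(-2) = -48 + 80 = 32
Dy = (2)(40) - (5)(16) = 80 - 80 = 0
x = Dx/D = 32/4 = 8
y = Dy/D = 0/4 = 0

x = 8, y = 0


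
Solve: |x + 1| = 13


An absolute value equation |expr| = 13 gives two cases:
Case 1: x + 1 = 13
  x = 12, so x = 12
Case 2: x + 1 = -13
  x = -14, so x = -14

x = -14, x = 12


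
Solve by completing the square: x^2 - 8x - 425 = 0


Start: x^2 - 8x - 425 = 0
Move constant: x^2 - 8x = 425
Half of -8 is -4, squared is 16
Add 16 to both sides: x^2 - 8x + 16 = 441
(x - 4)^2 = 441
x - 4 = ±21
x = 4 + 21 = 25 or x = 4 - 21 = -17

x = -17, x = 25


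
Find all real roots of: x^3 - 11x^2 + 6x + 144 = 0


Let p(x) = x^3 - 11x^2 + 6x + 144. By the rational root theorem (leading coefficient 1), any rational root is an integer divisor of 144: try ±1, ±2, ... in turn.
Test x = 1: value = 140 ≠ 0.
Test x = -1: value = 126 ≠ 0.
Test x = 2: value = 120 ≠ 0.
Test x = -2: value = 80 ≠ 0.
Test x = 3: value = 90 ≠ 0.
Test x = -3: value = 0 ✓, so (x + 3) is a factor.
Synthetic division by (x + 3): bring down 1; 1(-3) - 11 = -14; (-14)(-3) + 6 = 48; 48(-3) + 144 = 0 → quotient x^2 - 14x + 48, remainder 0.
Solve the quadratic x^2 - 14x + 48 = 0: discriminant = (-14)^2 - 4(1)(48) = 196 - 192 = 4.
sqrt(4) = 2, so x = (14 ± 2)/2: x = 8 or x = 6.

x = -3, x = 6, x = 8


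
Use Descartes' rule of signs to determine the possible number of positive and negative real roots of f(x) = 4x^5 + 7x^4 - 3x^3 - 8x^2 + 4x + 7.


Descartes' rule of signs:

For positive roots, count sign changes in f(x) = 4x^5 + 7x^4 - 3x^3 - 8x^2 + 4x + 7:
Signs of coefficients: +, +, -, -, +, +
Number of sign changes: 2
Possible positive real roots: 2, 0

For negative roots, examine f(-x) = -4x^5 + 7x^4 + 3x^3 - 8x^2 - 4x + 7:
Signs of coefficients: -, +, +, -, -, +
Number of sign changes: 3
Possible negative real roots: 3, 1

Positive roots: 2 or 0; Negative roots: 3 or 1


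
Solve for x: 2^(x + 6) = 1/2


Express both sides with the same base.
1/2 = 2^(-1)
Since the bases match, equate exponents: x + 6 = -1
So x = -1 - (6) = -7

x = -7


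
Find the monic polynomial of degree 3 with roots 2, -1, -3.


A monic polynomial with roots 2, -1, -3 is:
p(x) = (x - 2)(x + 1)(x + 3)
After multiplying by (x - 2): x - 2
After multiplying by (x + 1): x^2 - x - 2
After multiplying by (x + 3): x^3 + 2x^2 - 5x - 6

x^3 + 2x^2 - 5x - 6


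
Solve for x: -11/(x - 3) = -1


Multiply both sides by (x - 3): -11 = -1(x - 3)
Distribute: -11 = -x + 3
-x = -11 - 3 = -14
x = 14

x = 14


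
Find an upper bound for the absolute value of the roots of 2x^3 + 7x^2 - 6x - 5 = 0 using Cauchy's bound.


Cauchy's bound: all roots r satisfy |r| <= 1 + max(|a_i/a_n|) for i = 0,...,n-1
where a_n is the leading coefficient.

Coefficients: [2, 7, -6, -5]
Leading coefficient a_n = 2
Ratios |a_i/a_n|: 7/2, 3, 5/2
Maximum ratio: 7/2
Cauchy's bound: |r| <= 1 + 7/2 = 9/2

Upper bound = 9/2


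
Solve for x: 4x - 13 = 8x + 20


Starting with: 4x - 13 = 8x + 20
Move all x terms to left: (4 - 8)x = 20 + 13
Simplify: -4x = 33
Divide both sides by -4: x = -33/4

x = -33/4


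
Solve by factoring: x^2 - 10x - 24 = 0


We need two numbers that multiply to -24 and add to -10.
Those numbers are 2 and -12 (since 2 * (-12) = -24 and 2 + (-12) = -10).
So x^2 - 10x - 24 = (x + 2)(x - 12) = 0
Setting each factor to zero: x = -2 or x = 12

x = -2, x = 12


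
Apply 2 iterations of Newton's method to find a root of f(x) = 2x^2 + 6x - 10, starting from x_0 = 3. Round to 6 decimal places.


Newton's method: x_(n+1) = x_n - f(x_n)/f'(x_n)
f(x) = 2x^2 + 6x - 10
f'(x) = 4x + 6

Iteration 1:
  f(3.000000) = 26.000000
  f'(3.000000) = 18.000000
  x_1 = 3.000000 - (26.000000)/(18.000000) = 1.555556

Iteration 2:
  f(1.555556) = 4.172840
  f'(1.555556) = 12.222222
  x_2 = 1.555556 - (4.172840)/(12.222222) = 1.214141

x_2 = 1.214141


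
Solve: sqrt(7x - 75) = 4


Square both sides: 7x - 75 = 4^2 = 16
7x = 16 + 75 = 91
x = 13
Check: sqrt(7*13 - 75) = sqrt(16) = 4 ✓

x = 13


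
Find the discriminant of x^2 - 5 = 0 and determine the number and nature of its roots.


For ax^2 + bx + c = 0, discriminant D = b^2 - 4ac
Here a = 1, b = 0, c = -5
D = (0)^2 - 4(1)(-5) = 0 + 20 = 20

D = 20 > 0 but not a perfect square
The equation has 2 distinct real irrational roots.

Discriminant = 20, 2 distinct real irrational roots


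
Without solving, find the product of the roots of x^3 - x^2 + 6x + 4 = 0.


By Vieta's formulas for x^3 + bx^2 + cx + d = 0:
  r1 + r2 + r3 = -b/a = 1
  r1*r2 + r1*r3 + r2*r3 = c/a = 6
  r1*r2*r3 = -d/a = -4


Product = -4


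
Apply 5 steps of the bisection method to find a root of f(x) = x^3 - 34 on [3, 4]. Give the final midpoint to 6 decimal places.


f(x) = x^3 - 34
f(3) = -7 < 0
f(4) = 30 > 0

Step 1: midpoint = (3.000000 + 4.000000)/2 = 3.500000
  f(3.500000) = 8.875000
  f(mid) > 0, so root is in [3.000000, 3.500000]

Step 2: midpoint = (3.000000 + 3.500000)/2 = 3.250000
  f(3.250000) = 0.328125
  f(mid) > 0, so root is in [3.000000, 3.250000]

Step 3: midpoint = (3.000000 + 3.250000)/2 = 3.125000
  f(3.125000) = -3.482422
  f(mid) < 0, so root is in [3.125000, 3.250000]

Step 4: midpoint = (3.125000 + 3.250000)/2 = 3.187500
  f(3.187500) = -1.614502
  f(mid) < 0, so root is in [3.187500, 3.250000]

Step 5: midpoint = (3.187500 + 3.250000)/2 = 3.218750
  f(3.218750) = -0.652618
  f(mid) < 0, so root is in [3.218750, 3.250000]

midpoint = 3.218750


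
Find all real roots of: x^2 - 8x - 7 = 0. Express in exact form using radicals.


Using the quadratic formula: x = (-b ± sqrt(b^2 - 4ac)) / (2a)
Here a = 1, b = -8, c = -7
Discriminant = b^2 - 4ac = (-8)^2 - 4(1)(-7) = 64 + 28 = 92
Since discriminant = 92 > 0, there are two real roots.
x = (8 ± 2*sqrt(23)) / 2
Simplifying: x = 4 ± sqrt(23)
Numerically: x ≈ 8.7958 or x ≈ -0.7958

x = 4 + sqrt(23) or x = 4 - sqrt(23)


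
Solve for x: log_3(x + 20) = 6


Convert to exponential form: x + 20 = 3^6 = 729
x = 729 - 20 = 709
Check: log_3(709 + 20) = log_3(729) = log_3(729) = 6 ✓

x = 709


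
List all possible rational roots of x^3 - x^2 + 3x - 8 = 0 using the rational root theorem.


Rational root theorem: possible roots are ±p/q where:
  p divides the constant term (-8): p ∈ {1, 2, 4, 8}
  q divides the leading coefficient (1): q ∈ {1}

All possible rational roots: -8, -4, -2, -1, 1, 2, 4, 8

-8, -4, -2, -1, 1, 2, 4, 8


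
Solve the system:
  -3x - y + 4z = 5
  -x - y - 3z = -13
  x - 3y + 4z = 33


Using Cramer's rule. Expand each determinant along the first row.
D  = (-3)*[(-1)*4 - (-3)*(-3)] - (-1)*[(-1)*4 - (-3)*1] + 4*[(-1)*(-3) - (-1)*1]
  = (-3)*(-13) - (-1)*(-1) + 4*(4) = 54
Dx = 5*[(-1)*4 - (-3)*(-3)] - (-1)*[(-13)*4 - (-3)*33] + 4*[(-13)*(-3) - (-1)*33]
  = 5*(-13) - (-1)*(47) + 4*(72) = 270
Dy = (-3)*[(-13)*4 - (-3)*33] - 5*[(-1)*4 - (-3)*1] + 4*[(-1)*33 - (-13)*1]
  = (-3)*(47) - 5*(-1) + 4*(-20) = -216
Dz = (-3)*[(-1)*33 - (-13)*(-3)] - (-1)*[(-1)*33 - (-13)*1] + 5*[(-1)*(-3) - (-1)*1]
  = (-3)*(-72) - (-1)*(-20) + 5*(4) = 216
x = Dx/D = 270/54 = 5, y = Dy/D = -216/54 = -4, z = Dz/D = 216/54 = 4
Check eq1: (-3)(5) + (-1)(-4) + (4)(4) = 5 = 5 ✓
Check eq2: (-1)(5) + (-1)(-4) + (-3)(4) = -13 = -13 ✓
Check eq3: (1)(5) + (-3)(-4) + (4)(4) = 33 = 33 ✓

x = 5, y = -4, z = 4
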